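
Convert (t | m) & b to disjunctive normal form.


Step 1: Distribute ∧ over ∨: (t ∨ m) ∧ b = (t ∧ b) ∨ (m ∧ b).

(t & b) | (m & b)


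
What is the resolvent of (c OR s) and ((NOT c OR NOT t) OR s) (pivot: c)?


The clauses contain complementary literals c and NOTc.
Resolution eliminates this pair and disjoins the remaining literals (merging duplicates).

(s OR NOT t)


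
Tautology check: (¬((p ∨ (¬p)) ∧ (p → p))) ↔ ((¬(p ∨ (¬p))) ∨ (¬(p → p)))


Build the truth table over {p}:
p | φ
-----
F | T
T | T
Every row evaluates to true.

Yes, it is a tautology.


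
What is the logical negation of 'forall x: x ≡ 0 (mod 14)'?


¬(forall x: φ) = exists x: ¬φ, and ¬(exists x: φ) = forall x: ¬φ.
Apply to the universal statement.

exists x: ~(x ≡ 0 (mod 14))


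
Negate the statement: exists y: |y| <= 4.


¬(forall x: φ) = exists x: ¬φ, and ¬(exists x: φ) = forall x: ¬φ.
Apply to the existential statement.

forall y: ~(|y| <= 4)


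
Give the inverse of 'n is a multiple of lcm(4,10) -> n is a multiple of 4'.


The inverse of (P → Q) is (¬P → ¬Q). It is equivalent to the converse, not to the original.
Here P = 'n is a multiple of lcm(4,10)' and Q = 'n is a multiple of 4'.

If not (n is a multiple of lcm(4,10)), then not (n is a multiple of 4).


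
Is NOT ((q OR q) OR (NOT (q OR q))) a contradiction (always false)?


Truth table over {q}:
q | φ
-----
F | F
T | F
Every row is false.

Yes, it is a contradiction.


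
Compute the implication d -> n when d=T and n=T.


Implication is false only when antecedent is true and consequent is false.
Substitute: d=T, n=T.
T -> T evaluates to T.

T


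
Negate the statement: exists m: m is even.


¬(forall x: φ) = exists x: ¬φ, and ¬(exists x: φ) = forall x: ¬φ.
Apply to the existential statement.

forall m: ~(m is even)


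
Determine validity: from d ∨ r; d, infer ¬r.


This is affirming a disjunct (fallacy). There exist truth assignments where the premises are all true but the conclusion is false.

Invalid.


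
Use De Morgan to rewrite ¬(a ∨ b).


De Morgan: the negation of a disjunction is the conjunction of the negations.
Distribute ¬ across ∨, flipping it to ∧, and negate each literal.

(¬a) ∧ (¬b)


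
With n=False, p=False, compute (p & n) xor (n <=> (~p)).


Substitute n=False, p=False:
p & n = False & False = False
~p = True
n <=> (~p) = False <=> True = False
(p & n) xor (n <=> (~p)) = False xor False = False

False


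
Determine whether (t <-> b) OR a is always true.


Build the truth table over {a, b, t}:
a | b | t | φ
-------------
F | F | F | T
T | F | F | T
F | T | F | F
T | T | F | T
F | F | T | F
T | F | T | T
F | T | T | T
T | T | T | T
Counterexample at row 3: with a=F, b=T, t=F, the formula is F.

No, it is not a tautology.


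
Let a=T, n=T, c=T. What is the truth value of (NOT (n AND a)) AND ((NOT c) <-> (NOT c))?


Substitute a=T, n=T, c=T:
n AND a = T AND T = T
NOT (n AND a) = F
NOT c = F
NOT c = F
(NOT c) <-> (NOT c) = F <-> F = T
(NOT (n AND a)) AND ((NOT c) <-> (NOT c)) = F AND T = F

F


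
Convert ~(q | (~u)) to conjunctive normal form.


Step 1: Apply De Morgan: ¬(q ∨ (¬u)) = ¬q ∧ ¬(¬u).
Step 2: Eliminate any double negations (¬¬X = X).

(~q) & u


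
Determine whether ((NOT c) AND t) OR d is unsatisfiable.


Truth table over {c, d, t}:
c | d | t | φ
-------------
F | F | F | F
T | F | F | F
F | T | F | T
T | T | F | T
F | F | T | T
T | F | T | F
F | T | T | T
T | T | T | T
Satisfying assignment at row 3: c=F, d=T, t=F gives T.

No, it is not a contradiction.


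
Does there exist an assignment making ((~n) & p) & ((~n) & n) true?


Check all 4 assignments over {n, p}:
n | p | φ
---------
False | False | False
True | False | False
False | True | False
True | True | False
No assignment makes the formula true.

Unsatisfiable.


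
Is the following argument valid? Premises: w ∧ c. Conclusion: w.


This matches the form of conjunction elimination: the conclusion follows in every model of the premises.

Valid.


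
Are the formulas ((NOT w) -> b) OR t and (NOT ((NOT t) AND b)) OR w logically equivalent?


Compare truth tables:
b | t | w | φ | ψ
-----------------
F | F | F | F | T
T | F | F | T | F
F | T | F | T | T
T | T | F | T | T
F | F | T | T | T
T | F | T | T | T
F | T | T | T | T
T | T | T | T | T
They differ at row 1 (b=F, t=F, w=F): φ=F but ψ=T.

No, they are not logically equivalent.


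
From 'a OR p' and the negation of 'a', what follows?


Disjunctive syllogism: from (P ∨ Q) and ¬P, infer Q.
One disjunct, 'a', is ruled out; the other must hold.

p


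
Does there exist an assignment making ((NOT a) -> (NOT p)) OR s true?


Search for a satisfying assignment over {a, p, s}.
Try a=F, p=F, s=F: the formula evaluates to T.
A satisfying assignment exists.

Satisfiable.


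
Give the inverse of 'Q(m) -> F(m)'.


The inverse of (P → Q) is (¬P → ¬Q). It is equivalent to the converse, not to the original.
Here P = 'Q(m)' and Q = 'F(m)'.

If not (Q(m)), then not (F(m)).


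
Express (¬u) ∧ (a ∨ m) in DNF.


Step 1: Distribute ∧ over ∨: (¬u) ∧ (a ∨ m) = ((¬u) ∧ a) ∨ ((¬u) ∧ m).

((¬u) ∧ a) ∨ ((¬u) ∧ m)


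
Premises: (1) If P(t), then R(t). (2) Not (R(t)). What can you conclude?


Modus tollens: from (P → Q) and ¬Q, infer ¬P.
Q = 'R(t)' is denied; since P → Q, P must also fail.

Not (P(t)).


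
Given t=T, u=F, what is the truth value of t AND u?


Conjunction is true only when both operands are true.
Substitute: t=T, u=F.
T AND F evaluates to F.

F


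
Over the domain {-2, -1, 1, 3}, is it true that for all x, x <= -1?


Evaluate the predicate on each element: -2:T, -1:T, 1:F, 3:F.
Counterexample x = 1 fails the predicate.

F


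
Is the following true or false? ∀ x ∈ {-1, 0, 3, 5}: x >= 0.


Evaluate the predicate on each element: -1:F, 0:T, 3:T, 5:T.
Counterexample x = -1 fails the predicate.

F


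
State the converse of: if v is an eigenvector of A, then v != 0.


The converse of (P → Q) is (Q → P). It is not in general equivalent to the original.
Here P = 'v is an eigenvector of A' and Q = 'v != 0'.

If v != 0, then v is an eigenvector of A.


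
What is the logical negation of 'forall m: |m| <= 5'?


¬(forall x: φ) = exists x: ¬φ, and ¬(exists x: φ) = forall x: ¬φ.
Apply to the universal statement.

exists m: ~(|m| <= 5)


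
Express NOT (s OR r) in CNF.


Step 1: Apply De Morgan: ¬(s ∨ r) = ¬s ∧ ¬r.

(NOT s) AND (NOT r)


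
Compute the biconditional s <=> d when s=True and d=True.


Biconditional is true when both operands have the same truth value.
Substitute: s=True, d=True.
True <=> True evaluates to True.

True


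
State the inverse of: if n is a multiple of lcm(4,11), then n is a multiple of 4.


The inverse of (P → Q) is (¬P → ¬Q). It is equivalent to the converse, not to the original.
Here P = 'n is a multiple of lcm(4,11)' and Q = 'n is a multiple of 4'.

If not (n is a multiple of lcm(4,11)), then not (n is a multiple of 4).


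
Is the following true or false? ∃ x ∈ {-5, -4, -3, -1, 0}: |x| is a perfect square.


Evaluate the predicate on each element: -5:F, -4:T, -3:F, -1:T, 0:T.
Witness x = -4 satisfies the predicate.

T


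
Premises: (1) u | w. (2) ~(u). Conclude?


Disjunctive syllogism: from (P ∨ Q) and ¬P, infer Q.
One disjunct, 'u', is ruled out; the other must hold.

w


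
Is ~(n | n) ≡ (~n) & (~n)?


Compare truth tables:
n | φ | ψ
---------
False | True | True
True | False | False
The columns φ and ψ agree on every row.

Yes, they are logically equivalent.


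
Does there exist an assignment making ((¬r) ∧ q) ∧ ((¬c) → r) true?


Search for a satisfying assignment over {c, q, r}.
Try c=T, q=T, r=F: the formula evaluates to T.
A satisfying assignment exists.

Satisfiable.


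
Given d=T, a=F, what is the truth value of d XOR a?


Exclusive or is true when exactly one operand is true.
Substitute: d=T, a=F.
T XOR F evaluates to T.

T


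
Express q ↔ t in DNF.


Step 1: q ↔ t is true exactly when both agree: (q ∧ t) ∨ (¬q ∧ ¬t).

(q ∧ t) ∨ ((¬q) ∧ (¬t))


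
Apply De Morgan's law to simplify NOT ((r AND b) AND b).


De Morgan: the negation of a conjunction is the disjunction of the negations.
Distribute NOT across AND, flipping it to OR, and negate each literal.

((NOT r) OR (NOT b)) OR (NOT b)


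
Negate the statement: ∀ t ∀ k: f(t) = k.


Negation flips each quantifier (∀↔∃) and negates the inner predicate.
¬(∀ t ∀ k: φ) = ∃ t ∃ k: ¬φ.

∃ t ∃ k: ¬(f(t) = k)


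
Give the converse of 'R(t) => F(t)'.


The converse of (P → Q) is (Q → P). It is not in general equivalent to the original.
Here P = 'R(t)' and Q = 'F(t)'.

If F(t), then R(t).


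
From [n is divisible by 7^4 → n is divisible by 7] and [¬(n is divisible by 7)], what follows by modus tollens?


Modus tollens: from (P → Q) and ¬Q, infer ¬P.
Q = 'n is divisible by 7' is denied; since P → Q, P must also fail.

Not (n is divisible by 7^4).


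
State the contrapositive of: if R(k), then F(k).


The contrapositive of (P → Q) is (¬Q → ¬P); it is logically equivalent to the original.
Here P = 'R(k)' and Q = 'F(k)'.

If not (F(k)), then not (R(k)).


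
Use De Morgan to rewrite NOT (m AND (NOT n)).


De Morgan: the negation of a conjunction is the disjunction of the negations.
Distribute NOT across AND, flipping it to OR, and negate each literal.

(NOT m) OR n


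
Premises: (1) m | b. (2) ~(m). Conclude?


Disjunctive syllogism: from (P ∨ Q) and ¬P, infer Q.
One disjunct, 'm', is ruled out; the other must hold.

b


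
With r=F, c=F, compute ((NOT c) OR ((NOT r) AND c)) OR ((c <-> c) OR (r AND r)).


Substitute r=F, c=F:
NOT c = T
NOT r = T
(NOT r) AND c = T AND F = F
(NOT c) OR ((NOT r) AND c) = T OR F = T
c <-> c = F <-> F = T
r AND r = F AND F = F
(c <-> c) OR (r AND r) = T OR F = T
((NOT c) OR ((NOT r) AND c)) OR ((c <-> c) OR (r AND r)) = T OR T = T

T


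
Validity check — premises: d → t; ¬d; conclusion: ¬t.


This is denying the antecedent (fallacy). There exist truth assignments where the premises are all true but the conclusion is false.

Invalid.


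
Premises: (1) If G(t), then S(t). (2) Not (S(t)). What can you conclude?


Modus tollens: from (P → Q) and ¬Q, infer ¬P.
Q = 'S(t)' is denied; since P → Q, P must also fail.

Not (G(t)).


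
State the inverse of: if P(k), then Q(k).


The inverse of (P → Q) is (¬P → ¬Q). It is equivalent to the converse, not to the original.
Here P = 'P(k)' and Q = 'Q(k)'.

If not (P(k)), then not (Q(k)).


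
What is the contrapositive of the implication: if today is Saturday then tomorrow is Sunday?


The contrapositive of (P → Q) is (¬Q → ¬P); it is logically equivalent to the original.
Here P = 'today is Saturday' and Q = 'tomorrow is Sunday'.

If not (tomorrow is Sunday), then not (today is Saturday).


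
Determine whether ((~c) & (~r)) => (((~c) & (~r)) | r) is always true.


Build the truth table over {c, r}:
c | r | φ
---------
False | False | True
True | False | True
False | True | True
True | True | True
Every row evaluates to true.

Yes, it is a tautology.


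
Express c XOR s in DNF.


Step 1: c ⊕ s is true exactly when they disagree: (c ∧ ¬s) ∨ (¬c ∧ s).

(c AND (NOT s)) OR ((NOT c) AND s)


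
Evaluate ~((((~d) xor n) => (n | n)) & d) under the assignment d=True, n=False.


Substitute d=True, n=False:
~d = False
(~d) xor n = False xor False = False
n | n = False | False = False
((~d) xor n) => (n | n) = False => False = True
(((~d) xor n) => (n | n)) & d = True & True = True
~((((~d) xor n) => (n | n)) & d) = False

False


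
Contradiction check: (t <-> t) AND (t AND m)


Truth table over {m, t}:
m | t | φ
---------
F | F | F
T | F | F
F | T | F
T | T | T
Satisfying assignment at row 4: m=T, t=T gives T.

No, it is not a contradiction.


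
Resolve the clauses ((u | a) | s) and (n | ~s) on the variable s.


The clauses contain complementary literals s and ~s.
Resolution eliminates this pair and disjoins the remaining literals (merging duplicates).

((u | a) | n)


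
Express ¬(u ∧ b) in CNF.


Step 1: Apply De Morgan: ¬(u ∧ b) = ¬u ∨ ¬b.

(¬u) ∨ (¬b)


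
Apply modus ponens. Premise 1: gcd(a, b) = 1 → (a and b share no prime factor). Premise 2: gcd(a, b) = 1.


Modus ponens: from (P → Q) and P, infer Q.
P = 'gcd(a, b) = 1' is asserted, and P → Q holds, so Q follows.

(a and b share no prime factor).


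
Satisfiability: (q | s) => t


Search for a satisfying assignment over {q, s, t}.
Try q=False, s=False, t=False: the formula evaluates to True.
A satisfying assignment exists.

Satisfiable.


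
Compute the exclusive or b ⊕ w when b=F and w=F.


Exclusive or is true when exactly one operand is true.
Substitute: b=F, w=F.
F ⊕ F evaluates to F.

F


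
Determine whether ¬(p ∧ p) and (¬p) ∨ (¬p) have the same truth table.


Compare truth tables:
p | φ | ψ
---------
F | T | T
T | F | F
The columns φ and ψ agree on every row.

Yes, they are logically equivalent.


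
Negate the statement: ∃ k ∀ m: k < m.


Negation flips each quantifier (∀↔∃) and negates the inner predicate.
¬(∃ k ∀ m: φ) = ∀ k ∃ m: ¬φ.

∀ k ∃ m: ¬(k < m)


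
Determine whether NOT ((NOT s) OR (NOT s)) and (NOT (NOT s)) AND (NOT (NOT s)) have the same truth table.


Compare truth tables:
s | φ | ψ
---------
F | F | F
T | T | T
The columns φ and ψ agree on every row.

Yes, they are logically equivalent.


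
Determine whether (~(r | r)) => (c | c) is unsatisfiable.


Truth table over {c, r}:
c | r | φ
---------
False | False | False
True | False | True
False | True | True
True | True | True
Satisfying assignment at row 2: c=True, r=False gives True.

No, it is not a contradiction.


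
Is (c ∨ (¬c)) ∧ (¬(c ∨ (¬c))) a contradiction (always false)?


Truth table over {c}:
c | φ
-----
F | F
T | F
Every row is false.

Yes, it is a contradiction.


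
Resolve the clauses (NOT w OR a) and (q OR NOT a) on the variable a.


The clauses contain complementary literals a and NOTa.
Resolution eliminates this pair and disjoins the remaining literals (merging duplicates).

(NOT w OR q)


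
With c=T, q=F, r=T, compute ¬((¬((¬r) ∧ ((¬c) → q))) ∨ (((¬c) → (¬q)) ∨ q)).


Substitute c=T, q=F, r=T:
… (earlier sub-steps elided)
¬c = F
(¬c) → q = F → F = T
(¬r) ∧ ((¬c) → q) = F ∧ T = F
¬((¬r) ∧ ((¬c) → q)) = T
¬c = F
¬q = T
(¬c) → (¬q) = F → T = T
((¬c) → (¬q)) ∨ q = T ∨ F = T
(¬((¬r) ∧ ((¬c) → q))) ∨ (((¬c) → (¬q)) ∨ q) = T ∨ T = T
¬((¬((¬r) ∧ ((¬c) → q))) ∨ (((¬c) → (¬q)) ∨ q)) = F

F


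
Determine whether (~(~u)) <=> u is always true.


Build the truth table over {u}:
u | φ
-----
False | True
True | True
Every row evaluates to true.

Yes, it is a tautology.


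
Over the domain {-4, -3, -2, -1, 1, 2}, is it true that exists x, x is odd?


Evaluate the predicate on each element: -4:False, -3:True, -2:False, -1:True, 1:True, 2:False.
Witness x = -3 satisfies the predicate.

True


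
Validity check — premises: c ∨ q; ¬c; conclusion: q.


This matches the form of disjunctive syllogism: the conclusion follows in every model of the premises.

Valid.


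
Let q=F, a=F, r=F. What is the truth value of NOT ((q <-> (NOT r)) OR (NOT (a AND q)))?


Substitute q=F, a=F, r=F:
NOT r = T
q <-> (NOT r) = F <-> T = F
a AND q = F AND F = F
NOT (a AND q) = T
(q <-> (NOT r)) OR (NOT (a AND q)) = F OR T = T
NOT ((q <-> (NOT r)) OR (NOT (a AND q))) = F

F


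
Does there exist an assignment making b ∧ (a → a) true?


Search for a satisfying assignment over {a, b}.
Try a=F, b=T: the formula evaluates to T.
A satisfying assignment exists.

Satisfiable.


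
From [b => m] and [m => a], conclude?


Hypothetical syllogism: from (P → Q) and (Q → R), infer (P → R).
Chain the two implications through the shared middle term 'm'.

b => a


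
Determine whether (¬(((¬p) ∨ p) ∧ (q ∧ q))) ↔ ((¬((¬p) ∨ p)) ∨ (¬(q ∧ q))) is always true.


Build the truth table over {p, q}:
p | q | φ
---------
F | F | T
T | F | T
F | T | T
T | T | T
Every row evaluates to true.

Yes, it is a tautology.


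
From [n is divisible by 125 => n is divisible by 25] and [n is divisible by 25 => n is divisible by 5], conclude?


Hypothetical syllogism: from (P → Q) and (Q → R), infer (P → R).
Chain the two implications through the shared middle term 'n is divisible by 25'.

n is divisible by 125 => n is divisible by 5


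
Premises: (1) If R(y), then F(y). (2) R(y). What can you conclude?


Modus ponens: from (P → Q) and P, infer Q.
P = 'R(y)' is asserted, and P → Q holds, so Q follows.

F(y).


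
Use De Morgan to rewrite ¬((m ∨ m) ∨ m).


De Morgan: the negation of a disjunction is the conjunction of the negations.
Distribute ¬ across ∨, flipping it to ∧, and negate each literal.

((¬m) ∧ (¬m)) ∧ (¬m)


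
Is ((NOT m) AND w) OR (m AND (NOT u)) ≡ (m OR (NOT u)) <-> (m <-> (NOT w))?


Compare truth tables:
m | u | w | φ | ψ
-----------------
F | F | F | F | F
T | F | F | T | T
F | T | F | F | T
T | T | F | F | T
F | F | T | T | T
T | F | T | T | F
F | T | T | T | F
T | T | T | F | F
They differ at row 3 (m=F, u=T, w=F): φ=F but ψ=T.

No, they are not logically equivalent.


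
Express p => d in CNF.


Step 1: Rewrite p → d as ¬p ∨ d.

(~p) | d


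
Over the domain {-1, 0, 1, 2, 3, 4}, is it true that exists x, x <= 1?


Evaluate the predicate on each element: -1:True, 0:True, 1:True, 2:False, 3:False, 4:False.
Witness x = -1 satisfies the predicate.

True


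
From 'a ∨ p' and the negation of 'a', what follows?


Disjunctive syllogism: from (P ∨ Q) and ¬P, infer Q.
One disjunct, 'a', is ruled out; the other must hold.

p


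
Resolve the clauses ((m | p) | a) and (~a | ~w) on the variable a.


The clauses contain complementary literals a and ~a.
Resolution eliminates this pair and disjoins the remaining literals (merging duplicates).

((m | p) | ~w)


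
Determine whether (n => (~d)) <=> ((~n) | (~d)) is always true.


Build the truth table over {d, n}:
d | n | φ
---------
False | False | True
True | False | True
False | True | True
True | True | True
Every row evaluates to true.

Yes, it is a tautology.


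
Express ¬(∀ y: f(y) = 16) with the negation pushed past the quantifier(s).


¬(∀ x: φ) = ∃ x: ¬φ, and ¬(∃ x: φ) = ∀ x: ¬φ.
Apply to the universal statement.

∃ y: ¬(f(y) = 16)


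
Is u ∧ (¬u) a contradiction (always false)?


Truth table over {u}:
u | φ
-----
F | F
T | F
Every row is false.

Yes, it is a contradiction.


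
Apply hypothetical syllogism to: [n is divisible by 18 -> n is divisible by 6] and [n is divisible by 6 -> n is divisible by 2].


Hypothetical syllogism: from (P → Q) and (Q → R), infer (P → R).
Chain the two implications through the shared middle term 'n is divisible by 6'.

n is divisible by 18 -> n is divisible by 2


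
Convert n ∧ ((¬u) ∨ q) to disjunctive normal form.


Step 1: Distribute ∧ over ∨: n ∧ ((¬u) ∨ q) = (n ∧ (¬u)) ∨ (n ∧ q).

(n ∧ (¬u)) ∨ (n ∧ q)


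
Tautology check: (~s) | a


Build the truth table over {a, s}:
a | s | φ
---------
False | False | True
True | False | True
False | True | False
True | True | True
Counterexample at row 3: with a=False, s=True, the formula is False.

No, it is not a tautology.


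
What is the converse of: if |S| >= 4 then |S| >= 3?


The converse of (P → Q) is (Q → P). It is not in general equivalent to the original.
Here P = '|S| >= 4' and Q = '|S| >= 3'.

If |S| >= 3, then |S| >= 4.


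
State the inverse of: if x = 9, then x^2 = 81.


The inverse of (P → Q) is (¬P → ¬Q). It is equivalent to the converse, not to the original.
Here P = 'x = 9' and Q = 'x^2 = 81'.

If not (x = 9), then not (x^2 = 81).


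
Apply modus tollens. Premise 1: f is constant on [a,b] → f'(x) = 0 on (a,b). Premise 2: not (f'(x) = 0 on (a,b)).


Modus tollens: from (P → Q) and ¬Q, infer ¬P.
Q = 'f'(x) = 0 on (a,b)' is denied; since P → Q, P must also fail.

Not (f is constant on [a,b]).


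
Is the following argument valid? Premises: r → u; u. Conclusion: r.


This is affirming the consequent (fallacy). There exist truth assignments where the premises are all true but the conclusion is false.

Invalid.


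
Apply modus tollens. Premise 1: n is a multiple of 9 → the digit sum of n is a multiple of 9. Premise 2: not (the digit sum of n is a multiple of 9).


Modus tollens: from (P → Q) and ¬Q, infer ¬P.
Q = 'the digit sum of n is a multiple of 9' is denied; since P → Q, P must also fail.

Not (n is a multiple of 9).


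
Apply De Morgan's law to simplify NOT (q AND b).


De Morgan: the negation of a conjunction is the disjunction of the negations.
Distribute NOT across AND, flipping it to OR, and negate each literal.

(NOT q) OR (NOT b)


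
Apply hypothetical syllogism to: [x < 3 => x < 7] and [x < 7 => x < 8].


Hypothetical syllogism: from (P → Q) and (Q → R), infer (P → R).
Chain the two implications through the shared middle term 'x < 7'.

x < 3 => x < 8


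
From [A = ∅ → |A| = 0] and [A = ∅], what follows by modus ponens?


Modus ponens: from (P → Q) and P, infer Q.
P = 'A = ∅' is asserted, and P → Q holds, so Q follows.

|A| = 0.


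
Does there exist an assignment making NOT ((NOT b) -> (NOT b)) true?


Check all 2 assignments over {b}:
b | φ
-----
F | F
T | F
No assignment makes the formula true.

Unsatisfiable.


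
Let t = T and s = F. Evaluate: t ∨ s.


Disjunction is false only when both operands are false.
Substitute: t=T, s=F.
T ∨ F evaluates to T.

T


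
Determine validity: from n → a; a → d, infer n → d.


This matches the form of hypothetical syllogism: the conclusion follows in every model of the premises.

Valid.


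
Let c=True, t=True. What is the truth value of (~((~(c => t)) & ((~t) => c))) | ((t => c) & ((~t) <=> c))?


Substitute c=True, t=True:
… (earlier sub-steps elided)
~(c => t) = False
~t = False
(~t) => c = False => True = True
(~(c => t)) & ((~t) => c) = False & True = False
~((~(c => t)) & ((~t) => c)) = True
t => c = True => True = True
~t = False
(~t) <=> c = False <=> True = False
(t => c) & ((~t) <=> c) = True & False = False
(~((~(c => t)) & ((~t) => c))) | ((t => c) & ((~t) <=> c)) = True | False = True

True


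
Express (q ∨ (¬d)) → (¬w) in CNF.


Step 1: Rewrite as ¬(q ∨ (¬d)) ∨ (¬w) = (¬q ∧ ¬(¬d)) ∨ (¬w).
Step 2: Distribute ∨ over ∧.
Step 3: Eliminate any double negations (¬¬X = X).

((¬q) ∨ (¬w)) ∧ (d ∨ (¬w))


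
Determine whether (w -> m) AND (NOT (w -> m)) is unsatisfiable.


Truth table over {m, w}:
m | w | φ
---------
F | F | F
T | F | F
F | T | F
T | T | F
Every row is false.

Yes, it is a contradiction.


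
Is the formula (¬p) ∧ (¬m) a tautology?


Build the truth table over {m, p}:
m | p | φ
---------
F | F | T
T | F | F
F | T | F
T | T | F
Counterexample at row 2: with m=T, p=F, the formula is F.

No, it is not a tautology.


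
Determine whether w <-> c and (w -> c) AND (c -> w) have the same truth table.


Compare truth tables:
c | w | φ | ψ
-------------
F | F | T | T
T | F | F | F
F | T | F | F
T | T | T | T
The columns φ and ψ agree on every row.

Yes, they are logically equivalent.


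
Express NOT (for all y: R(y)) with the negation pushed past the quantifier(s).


¬(for all x: φ) = there exists x: ¬φ, and ¬(there exists x: φ) = for all x: ¬φ.
Apply to the universal statement.

there exists y: NOT(R(y))


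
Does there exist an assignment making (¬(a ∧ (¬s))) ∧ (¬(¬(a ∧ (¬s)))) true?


Check all 4 assignments over {a, s}:
a | s | φ
---------
F | F | F
T | F | F
F | T | F
T | T | F
No assignment makes the formula true.

Unsatisfiable.


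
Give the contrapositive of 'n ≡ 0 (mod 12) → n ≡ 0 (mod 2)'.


The contrapositive of (P → Q) is (¬Q → ¬P); it is logically equivalent to the original.
Here P = 'n ≡ 0 (mod 12)' and Q = 'n ≡ 0 (mod 2)'.

If not (n ≡ 0 (mod 2)), then not (n ≡ 0 (mod 12)).


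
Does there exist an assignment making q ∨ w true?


Search for a satisfying assignment over {q, w}.
Try q=T, w=F: the formula evaluates to T.
A satisfying assignment exists.

Satisfiable.


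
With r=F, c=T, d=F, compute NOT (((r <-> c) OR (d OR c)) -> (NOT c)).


Substitute r=F, c=T, d=F:
r <-> c = F <-> T = F
d OR c = F OR T = T
(r <-> c) OR (d OR c) = F OR T = T
NOT c = F
((r <-> c) OR (d OR c)) -> (NOT c) = T -> F = F
NOT (((r <-> c) OR (d OR c)) -> (NOT c)) = T

T


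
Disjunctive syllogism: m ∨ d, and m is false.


Disjunctive syllogism: from (P ∨ Q) and ¬P, infer Q.
One disjunct, 'm', is ruled out; the other must hold.

d


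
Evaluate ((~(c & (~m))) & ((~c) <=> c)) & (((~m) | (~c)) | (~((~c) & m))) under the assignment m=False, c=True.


Substitute m=False, c=True:
… (earlier sub-steps elided)
(~c) <=> c = False <=> True = False
(~(c & (~m))) & ((~c) <=> c) = False & False = False
~m = True
~c = False
(~m) | (~c) = True | False = True
~c = False
(~c) & m = False & False = False
~((~c) & m) = True
((~m) | (~c)) | (~((~c) & m)) = True | True = True
((~(c & (~m))) & ((~c) <=> c)) & (((~m) | (~c)) | (~((~c) & m))) = False & True = False

False


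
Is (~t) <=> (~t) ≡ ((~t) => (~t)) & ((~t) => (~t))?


Compare truth tables:
t | φ | ψ
---------
False | True | True
True | True | True
The columns φ and ψ agree on every row.

Yes, they are logically equivalent.


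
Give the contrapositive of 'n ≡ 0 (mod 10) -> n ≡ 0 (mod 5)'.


The contrapositive of (P → Q) is (¬Q → ¬P); it is logically equivalent to the original.
Here P = 'n ≡ 0 (mod 10)' and Q = 'n ≡ 0 (mod 5)'.

If not (n ≡ 0 (mod 5)), then not (n ≡ 0 (mod 10)).


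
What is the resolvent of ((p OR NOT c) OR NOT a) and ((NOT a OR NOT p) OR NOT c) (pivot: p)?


The clauses contain complementary literals p and NOTp.
Resolution eliminates this pair and disjoins the remaining literals (merging duplicates).

(NOT c OR NOT a)


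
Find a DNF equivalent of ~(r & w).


Step 1: Apply De Morgan: ¬(r ∧ w) = ¬r ∨ ¬w.

(~r) | (~w)


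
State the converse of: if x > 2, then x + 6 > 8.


The converse of (P → Q) is (Q → P). It is not in general equivalent to the original.
Here P = 'x > 2' and Q = 'x + 6 > 8'.

If x + 6 > 8, then x > 2.


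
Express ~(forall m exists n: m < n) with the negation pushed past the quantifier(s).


Negation flips each quantifier (∀↔∃) and negates the inner predicate.
¬(forall m exists n: φ) = exists m forall n: ¬φ.

exists m forall n: ~(m < n)


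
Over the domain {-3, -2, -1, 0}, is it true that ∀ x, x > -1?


Evaluate the predicate on each element: -3:F, -2:F, -1:F, 0:T.
Counterexample x = -3 fails the predicate.

F


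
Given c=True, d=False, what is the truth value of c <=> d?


Biconditional is true when both operands have the same truth value.
Substitute: c=True, d=False.
True <=> False evaluates to False.

False


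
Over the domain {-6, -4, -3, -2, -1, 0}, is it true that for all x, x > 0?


Evaluate the predicate on each element: -6:F, -4:F, -3:F, -2:F, -1:F, 0:F.
Counterexample x = -6 fails the predicate.

F


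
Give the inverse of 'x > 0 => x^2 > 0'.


The inverse of (P → Q) is (¬P → ¬Q). It is equivalent to the converse, not to the original.
Here P = 'x > 0' and Q = 'x^2 > 0'.

If not (x > 0), then not (x^2 > 0).


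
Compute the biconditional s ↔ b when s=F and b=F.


Biconditional is true when both operands have the same truth value.
Substitute: s=F, b=F.
F ↔ F evaluates to T.

T


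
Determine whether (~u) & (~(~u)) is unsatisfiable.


Truth table over {u}:
u | φ
-----
False | False
True | False
Every row is false.

Yes, it is a contradiction.


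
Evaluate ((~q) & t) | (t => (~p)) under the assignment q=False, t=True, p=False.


Substitute q=False, t=True, p=False:
~q = True
(~q) & t = True & True = True
~p = True
t => (~p) = True => True = True
((~q) & t) | (t => (~p)) = True | True = True

True


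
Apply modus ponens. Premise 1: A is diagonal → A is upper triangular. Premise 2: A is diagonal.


Modus ponens: from (P → Q) and P, infer Q.
P = 'A is diagonal' is asserted, and P → Q holds, so Q follows.

A is upper triangular.


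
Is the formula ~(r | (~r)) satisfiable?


Check all 2 assignments over {r}:
r | φ
-----
False | False
True | False
No assignment makes the formula true.

Unsatisfiable.


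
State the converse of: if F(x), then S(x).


The converse of (P → Q) is (Q → P). It is not in general equivalent to the original.
Here P = 'F(x)' and Q = 'S(x)'.

If S(x), then F(x).


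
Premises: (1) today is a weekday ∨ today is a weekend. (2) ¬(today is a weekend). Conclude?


Disjunctive syllogism: from (P ∨ Q) and ¬P, infer Q.
One disjunct, 'today is a weekend', is ruled out; the other must hold.

today is a weekday


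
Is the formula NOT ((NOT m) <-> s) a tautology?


Build the truth table over {m, s}:
m | s | φ
---------
F | F | T
T | F | F
F | T | F
T | T | T
Counterexample at row 2: with m=T, s=F, the formula is F.

No, it is not a tautology.


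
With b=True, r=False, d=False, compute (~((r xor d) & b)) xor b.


Substitute b=True, r=False, d=False:
r xor d = False xor False = False
(r xor d) & b = False & True = False
~((r xor d) & b) = True
(~((r xor d) & b)) xor b = True xor True = False

False


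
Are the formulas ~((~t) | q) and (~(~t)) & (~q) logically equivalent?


Compare truth tables:
q | t | φ | ψ
-------------
False | False | False | False
True | False | False | False
False | True | True | True
True | True | False | False
The columns φ and ψ agree on every row.

Yes, they are logically equivalent.


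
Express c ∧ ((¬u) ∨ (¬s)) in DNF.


Step 1: Distribute ∧ over ∨: c ∧ ((¬u) ∨ (¬s)) = (c ∧ (¬u)) ∨ (c ∧ (¬s)).

(c ∧ (¬u)) ∨ (c ∧ (¬s))


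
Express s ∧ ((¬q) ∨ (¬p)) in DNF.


Step 1: Distribute ∧ over ∨: s ∧ ((¬q) ∨ (¬p)) = (s ∧ (¬q)) ∨ (s ∧ (¬p)).

(s ∧ (¬q)) ∨ (s ∧ (¬p))


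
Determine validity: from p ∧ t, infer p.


This matches the form of conjunction elimination: the conclusion follows in every model of the premises.

Valid.


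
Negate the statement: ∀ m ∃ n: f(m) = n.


Negation flips each quantifier (∀↔∃) and negates the inner predicate.
¬(∀ m ∃ n: φ) = ∃ m ∀ n: ¬φ.

∃ m ∀ n: ¬(f(m) = n)


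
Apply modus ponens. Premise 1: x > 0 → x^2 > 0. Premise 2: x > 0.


Modus ponens: from (P → Q) and P, infer Q.
P = 'x > 0' is asserted, and P → Q holds, so Q follows.

x^2 > 0.


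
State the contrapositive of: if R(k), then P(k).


The contrapositive of (P → Q) is (¬Q → ¬P); it is logically equivalent to the original.
Here P = 'R(k)' and Q = 'P(k)'.

If not (P(k)), then not (R(k)).


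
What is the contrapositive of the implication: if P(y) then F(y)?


The contrapositive of (P → Q) is (¬Q → ¬P); it is logically equivalent to the original.
Here P = 'P(y)' and Q = 'F(y)'.

If not (F(y)), then not (P(y)).


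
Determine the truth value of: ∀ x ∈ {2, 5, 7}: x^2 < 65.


Evaluate the predicate on each element: 2:T, 5:T, 7:T.
Every element satisfies the predicate.

T


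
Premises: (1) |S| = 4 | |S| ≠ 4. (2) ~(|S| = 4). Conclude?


Disjunctive syllogism: from (P ∨ Q) and ¬P, infer Q.
One disjunct, '|S| = 4', is ruled out; the other must hold.

|S| ≠ 4


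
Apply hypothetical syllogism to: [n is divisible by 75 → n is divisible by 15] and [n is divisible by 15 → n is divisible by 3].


Hypothetical syllogism: from (P → Q) and (Q → R), infer (P → R).
Chain the two implications through the shared middle term 'n is divisible by 15'.

n is divisible by 75 → n is divisible by 3


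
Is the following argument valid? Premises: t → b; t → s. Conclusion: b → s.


This is (no valid rule). There exist truth assignments where the premises are all true but the conclusion is false.

Invalid.


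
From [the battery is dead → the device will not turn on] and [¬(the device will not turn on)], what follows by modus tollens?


Modus tollens: from (P → Q) and ¬Q, infer ¬P.
Q = 'the device will not turn on' is denied; since P → Q, P must also fail.

Not (the battery is dead).


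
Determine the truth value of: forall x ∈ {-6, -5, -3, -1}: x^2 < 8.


Evaluate the predicate on each element: -6:False, -5:False, -3:False, -1:True.
Counterexample x = -6 fails the predicate.

False


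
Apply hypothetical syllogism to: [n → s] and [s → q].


Hypothetical syllogism: from (P → Q) and (Q → R), infer (P → R).
Chain the two implications through the shared middle term 's'.

n → q


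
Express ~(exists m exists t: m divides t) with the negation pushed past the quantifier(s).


Negation flips each quantifier (∀↔∃) and negates the inner predicate.
¬(exists m exists t: φ) = forall m forall t: ¬φ.

forall m forall t: ~(m divides t)


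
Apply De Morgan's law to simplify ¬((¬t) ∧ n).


De Morgan: the negation of a conjunction is the disjunction of the negations.
Distribute ¬ across ∧, flipping it to ∨, and negate each literal.

t ∨ (¬n)


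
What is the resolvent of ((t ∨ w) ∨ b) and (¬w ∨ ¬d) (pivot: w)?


The clauses contain complementary literals w and ¬w.
Resolution eliminates this pair and disjoins the remaining literals (merging duplicates).

((t ∨ b) ∨ ¬d)


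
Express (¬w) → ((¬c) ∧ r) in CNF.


Step 1: Rewrite (¬w) → ((¬c) ∧ r) as ¬(¬w) ∨ ((¬c) ∧ r).
Step 2: Distribute ∨ over ∧.
Step 3: Eliminate any double negations (¬¬X = X).

(w ∨ (¬c)) ∧ (w ∨ r)


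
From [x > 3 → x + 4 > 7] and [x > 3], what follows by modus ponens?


Modus ponens: from (P → Q) and P, infer Q.
P = 'x > 3' is asserted, and P → Q holds, so Q follows.

x + 4 > 7.


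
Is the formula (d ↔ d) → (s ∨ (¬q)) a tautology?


Build the truth table over {d, q, s}:
d | q | s | φ
-------------
F | F | F | T
T | F | F | T
F | T | F | F
T | T | F | F
F | F | T | T
T | F | T | T
F | T | T | T
T | T | T | T
Counterexample at row 3: with d=F, q=T, s=F, the formula is F.

No, it is not a tautology.


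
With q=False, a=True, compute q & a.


Substitute q=False, a=True:
q & a = False & True = False

False


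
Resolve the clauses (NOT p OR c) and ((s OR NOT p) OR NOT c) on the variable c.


The clauses contain complementary literals c and NOTc.
Resolution eliminates this pair and disjoins the remaining literals (merging duplicates).

(NOT p OR s)


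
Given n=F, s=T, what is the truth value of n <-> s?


Biconditional is true when both operands have the same truth value.
Substitute: n=F, s=T.
F <-> T evaluates to F.

F


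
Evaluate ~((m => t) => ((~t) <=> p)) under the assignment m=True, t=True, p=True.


Substitute m=True, t=True, p=True:
m => t = True => True = True
~t = False
(~t) <=> p = False <=> True = False
(m => t) => ((~t) <=> p) = True => False = False
~((m => t) => ((~t) <=> p)) = True

True


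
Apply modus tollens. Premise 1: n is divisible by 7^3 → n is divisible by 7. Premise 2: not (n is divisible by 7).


Modus tollens: from (P → Q) and ¬Q, infer ¬P.
Q = 'n is divisible by 7' is denied; since P → Q, P must also fail.

Not (n is divisible by 7^3).


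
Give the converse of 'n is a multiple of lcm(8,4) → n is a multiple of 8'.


The converse of (P → Q) is (Q → P). It is not in general equivalent to the original.
Here P = 'n is a multiple of lcm(8,4)' and Q = 'n is a multiple of 8'.

If n is a multiple of 8, then n is a multiple of lcm(8,4).


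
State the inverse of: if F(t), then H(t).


The inverse of (P → Q) is (¬P → ¬Q). It is equivalent to the converse, not to the original.
Here P = 'F(t)' and Q = 'H(t)'.

If not (F(t)), then not (H(t)).


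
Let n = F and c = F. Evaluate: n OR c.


Disjunction is false only when both operands are false.
Substitute: n=F, c=F.
F OR F evaluates to F.

F


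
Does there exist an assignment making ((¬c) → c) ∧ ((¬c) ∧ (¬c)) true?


Check all 2 assignments over {c}:
c | φ
-----
F | F
T | F
No assignment makes the formula true.

Unsatisfiable.


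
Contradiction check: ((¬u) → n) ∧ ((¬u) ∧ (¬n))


Truth table over {n, u}:
n | u | φ
---------
F | F | F
T | F | F
F | T | F
T | T | F
Every row is false.

Yes, it is a contradiction.


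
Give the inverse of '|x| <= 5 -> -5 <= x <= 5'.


The inverse of (P → Q) is (¬P → ¬Q). It is equivalent to the converse, not to the original.
Here P = '|x| <= 5' and Q = '-5 <= x <= 5'.

If not (|x| <= 5), then not (-5 <= x <= 5).


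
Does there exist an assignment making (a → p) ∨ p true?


Search for a satisfying assignment over {a, p}.
Try a=F, p=F: the formula evaluates to T.
A satisfying assignment exists.

Satisfiable.


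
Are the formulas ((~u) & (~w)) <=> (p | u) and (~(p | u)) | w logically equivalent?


Compare truth tables:
p | u | w | φ | ψ
-----------------
False | False | False | False | True
True | False | False | True | False
False | True | False | False | False
True | True | False | False | False
False | False | True | True | True
True | False | True | False | True
False | True | True | False | True
True | True | True | False | True
They differ at row 1 (p=False, u=False, w=False): φ=False but ψ=True.

No, they are not logically equivalent.


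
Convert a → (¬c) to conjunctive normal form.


Step 1: Rewrite a → (¬c) as ¬a ∨ (¬c).

(¬a) ∨ (¬c)


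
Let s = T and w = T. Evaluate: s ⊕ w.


Exclusive or is true when exactly one operand is true.
Substitute: s=T, w=T.
T ⊕ T evaluates to F.

F


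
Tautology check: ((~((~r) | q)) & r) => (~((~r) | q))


Build the truth table over {q, r}:
q | r | φ
---------
False | False | True
True | False | True
False | True | True
True | True | True
Every row evaluates to true.

Yes, it is a tautology.


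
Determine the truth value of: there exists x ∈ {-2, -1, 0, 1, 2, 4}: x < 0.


Evaluate the predicate on each element: -2:T, -1:T, 0:F, 1:F, 2:F, 4:F.
Witness x = -2 satisfies the predicate.

T


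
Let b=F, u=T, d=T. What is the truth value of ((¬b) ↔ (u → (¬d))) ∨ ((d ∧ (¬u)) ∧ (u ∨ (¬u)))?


Substitute b=F, u=T, d=T:
¬b = T
¬d = F
u → (¬d) = T → F = F
(¬b) ↔ (u → (¬d)) = T ↔ F = F
¬u = F
d ∧ (¬u) = T ∧ F = F
¬u = F
u ∨ (¬u) = T ∨ F = T
(d ∧ (¬u)) ∧ (u ∨ (¬u)) = F ∧ T = F
((¬b) ↔ (u → (¬d))) ∨ ((d ∧ (¬u)) ∧ (u ∨ (¬u))) = F ∨ F = F

F


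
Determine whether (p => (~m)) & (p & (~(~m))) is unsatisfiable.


Truth table over {m, p}:
m | p | φ
---------
False | False | False
True | False | False
False | True | False
True | True | False
Every row is false.

Yes, it is a contradiction.


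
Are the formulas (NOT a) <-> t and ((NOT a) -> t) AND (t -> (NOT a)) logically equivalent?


Compare truth tables:
a | t | φ | ψ
-------------
F | F | F | F
T | F | T | T
F | T | T | T
T | T | F | F
The columns φ and ψ agree on every row.

Yes, they are logically equivalent.
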